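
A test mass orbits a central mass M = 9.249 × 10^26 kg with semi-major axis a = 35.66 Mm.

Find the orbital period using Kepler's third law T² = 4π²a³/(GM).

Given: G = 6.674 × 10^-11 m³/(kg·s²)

Convert to SI: a = 35.66 Mm = 3.566e+07 m.
GM = G · M = 6.674e-11 · 9.249e+26 = 6.17278e+16 m³/s².
Kepler's third law: T = 2π √(a³ / GM).
Substituting a = 3.566e+07 m and GM = 6.17278e+16 m³/s²:
T = 2π √((3.566e+07)³ / 6.17278e+16) s
T ≈ 5385 s = 1.496 hours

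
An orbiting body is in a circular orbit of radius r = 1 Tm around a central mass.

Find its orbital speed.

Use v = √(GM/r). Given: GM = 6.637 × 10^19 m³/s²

Convert to SI: r = 1 Tm = 1e+12 m.
For a circular orbit, gravity supplies the centripetal force, so v = √(GM / r).
v = √(6.637e+19 / 1e+12) m/s ≈ 8147 m/s = 8.147 km/s.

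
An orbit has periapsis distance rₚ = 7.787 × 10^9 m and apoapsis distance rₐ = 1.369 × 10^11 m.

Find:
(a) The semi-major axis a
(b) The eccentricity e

(a) a = (rₚ + rₐ) / 2 = (7.787e+09 + 1.369e+11) / 2 ≈ 7.234e+10 m = 7.234 × 10^10 m.
(b) e = (rₐ − rₚ) / (rₐ + rₚ) = (1.369e+11 − 7.787e+09) / (1.369e+11 + 7.787e+09) ≈ 0.8924.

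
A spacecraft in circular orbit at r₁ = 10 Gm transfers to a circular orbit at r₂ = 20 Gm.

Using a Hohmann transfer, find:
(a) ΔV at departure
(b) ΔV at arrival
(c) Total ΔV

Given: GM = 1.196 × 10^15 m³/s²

Convert to SI: r₁ = 10 Gm = 1e+10 m; r₂ = 20 Gm = 2e+10 m.
Transfer semi-major axis: a_t = (r₁ + r₂)/2 = (1e+10 + 2e+10)/2 = 1.5e+10 m.
Circular speeds: v₁ = √(GM/r₁) = 345.832 m/s, v₂ = √(GM/r₂) = 244.54 m/s.
Transfer speeds (vis-viva v² = GM(2/r − 1/a_t)): v₁ᵗ = 399.333 m/s, v₂ᵗ = 199.666 m/s.
(a) ΔV₁ = |v₁ᵗ − v₁| ≈ 53.5 m/s = 53.5 m/s.
(b) ΔV₂ = |v₂ − v₂ᵗ| ≈ 44.87 m/s = 44.87 m/s.
(c) ΔV_total = ΔV₁ + ΔV₂ ≈ 98.37 m/s = 98.37 m/s.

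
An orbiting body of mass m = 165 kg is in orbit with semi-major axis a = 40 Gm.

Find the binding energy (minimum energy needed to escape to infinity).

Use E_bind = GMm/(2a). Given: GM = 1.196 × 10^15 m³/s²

Convert to SI: a = 40 Gm = 4e+10 m.
Total orbital energy is E = −GMm/(2a); binding energy is E_bind = −E = GMm/(2a).
E_bind = 1.196e+15 · 165 / (2 · 4e+10) J ≈ 2.467e+06 J = 2.467 MJ.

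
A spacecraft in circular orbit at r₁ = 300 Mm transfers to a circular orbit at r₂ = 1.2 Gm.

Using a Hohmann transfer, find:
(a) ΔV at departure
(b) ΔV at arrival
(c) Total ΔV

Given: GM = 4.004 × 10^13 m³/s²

Convert to SI: r₁ = 300 Mm = 3e+08 m; r₂ = 1.2 Gm = 1.2e+09 m.
Transfer semi-major axis: a_t = (r₁ + r₂)/2 = (3e+08 + 1.2e+09)/2 = 7.5e+08 m.
Circular speeds: v₁ = √(GM/r₁) = 365.331 m/s, v₂ = √(GM/r₂) = 182.665 m/s.
Transfer speeds (vis-viva v² = GM(2/r − 1/a_t)): v₁ᵗ = 462.111 m/s, v₂ᵗ = 115.528 m/s.
(a) ΔV₁ = |v₁ᵗ − v₁| ≈ 96.78 m/s = 96.78 m/s.
(b) ΔV₂ = |v₂ − v₂ᵗ| ≈ 67.14 m/s = 67.14 m/s.
(c) ΔV_total = ΔV₁ + ΔV₂ ≈ 163.9 m/s = 163.9 m/s.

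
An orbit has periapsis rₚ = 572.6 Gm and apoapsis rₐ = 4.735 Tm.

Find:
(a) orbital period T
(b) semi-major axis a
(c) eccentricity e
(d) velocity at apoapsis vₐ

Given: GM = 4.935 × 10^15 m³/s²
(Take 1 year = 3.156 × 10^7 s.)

Convert to SI: rₚ = 572.6 Gm = 5.726e+11 m; rₐ = 4.735 Tm = 4.735e+12 m.
(a) With a = (rₚ + rₐ)/2 = 2.6538e+12 m, T = 2π √(a³/GM) = 2π √((2.6538e+12)³/4.935e+15) s ≈ 3.867e+11 s
(b) a = (rₚ + rₐ)/2 = (5.726e+11 + 4.735e+12)/2 ≈ 2.654e+12 m
(c) e = (rₐ − rₚ)/(rₐ + rₚ) = (4.735e+12 − 5.726e+11)/(4.735e+12 + 5.726e+11) ≈ 0.7842
(d) With a = (rₚ + rₐ)/2 = 2.6538e+12 m, vₐ = √(GM (2/rₐ − 1/a)) = √(4.935e+15 · (2/4.735e+12 − 1/2.6538e+12)) m/s ≈ 15 m/s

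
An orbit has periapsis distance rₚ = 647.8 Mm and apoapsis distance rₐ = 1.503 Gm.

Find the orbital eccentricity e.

Convert to SI: rₚ = 647.8 Mm = 6.478e+08 m; rₐ = 1.503 Gm = 1.503e+09 m.
e = (rₐ − rₚ) / (rₐ + rₚ).
e = (1.503e+09 − 6.478e+08) / (1.503e+09 + 6.478e+08) = 8.552e+08 / 2.1508e+09 ≈ 0.3976.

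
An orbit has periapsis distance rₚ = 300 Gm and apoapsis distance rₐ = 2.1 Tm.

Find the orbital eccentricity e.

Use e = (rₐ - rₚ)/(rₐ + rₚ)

Convert to SI: rₚ = 300 Gm = 3e+11 m; rₐ = 2.1 Tm = 2.1e+12 m.
e = (rₐ − rₚ) / (rₐ + rₚ).
e = (2.1e+12 − 3e+11) / (2.1e+12 + 3e+11) = 1.8e+12 / 2.4e+12 ≈ 0.75.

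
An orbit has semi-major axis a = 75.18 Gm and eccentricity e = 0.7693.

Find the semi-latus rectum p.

Convert to SI: a = 75.18 Gm = 7.518e+10 m.
p = a (1 − e²).
p = 7.518e+10 · (1 − (0.7693)²) = 7.518e+10 · 0.408178 ≈ 3.069e+10 m = 30.69 Gm.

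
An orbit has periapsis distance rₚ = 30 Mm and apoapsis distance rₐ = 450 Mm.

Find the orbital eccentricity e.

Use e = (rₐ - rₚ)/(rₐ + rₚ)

Convert to SI: rₚ = 30 Mm = 3e+07 m; rₐ = 450 Mm = 4.5e+08 m.
e = (rₐ − rₚ) / (rₐ + rₚ).
e = (4.5e+08 − 3e+07) / (4.5e+08 + 3e+07) = 4.2e+08 / 4.8e+08 ≈ 0.875.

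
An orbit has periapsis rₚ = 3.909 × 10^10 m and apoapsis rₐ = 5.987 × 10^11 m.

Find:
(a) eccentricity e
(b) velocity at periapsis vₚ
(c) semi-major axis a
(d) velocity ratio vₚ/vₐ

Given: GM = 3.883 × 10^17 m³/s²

(a) e = (rₐ − rₚ)/(rₐ + rₚ) = (5.987e+11 − 3.909e+10)/(5.987e+11 + 3.909e+10) ≈ 0.8774
(b) With a = (rₚ + rₐ)/2 = 3.18895e+11 m, vₚ = √(GM (2/rₚ − 1/a)) = √(3.883e+17 · (2/3.909e+10 − 1/3.18895e+11)) m/s ≈ 4318 m/s
(c) a = (rₚ + rₐ)/2 = (3.909e+10 + 5.987e+11)/2 ≈ 3.189e+11 m
(d) Conservation of angular momentum (rₚvₚ = rₐvₐ) gives vₚ/vₐ = rₐ/rₚ = 5.987e+11/3.909e+10 ≈ 15.32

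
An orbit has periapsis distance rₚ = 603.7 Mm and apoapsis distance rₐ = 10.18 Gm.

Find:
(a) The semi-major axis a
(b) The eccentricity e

Convert to SI: rₚ = 603.7 Mm = 6.037e+08 m; rₐ = 10.18 Gm = 1.018e+10 m.
(a) a = (rₚ + rₐ) / 2 = (6.037e+08 + 1.018e+10) / 2 ≈ 5.392e+09 m = 5.392 Gm.
(b) e = (rₐ − rₚ) / (rₐ + rₚ) = (1.018e+10 − 6.037e+08) / (1.018e+10 + 6.037e+08) ≈ 0.888.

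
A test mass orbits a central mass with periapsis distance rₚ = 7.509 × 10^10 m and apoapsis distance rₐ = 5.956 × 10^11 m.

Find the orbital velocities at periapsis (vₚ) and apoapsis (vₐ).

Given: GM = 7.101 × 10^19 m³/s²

Use the vis-viva equation v² = GM(2/r − 1/a) with a = (rₚ + rₐ)/2 = (7.509e+10 + 5.956e+11)/2 = 3.35345e+11 m.
vₚ = √(GM · (2/rₚ − 1/a)) = √(7.101e+19 · (2/7.509e+10 − 1/3.35345e+11)) m/s ≈ 4.098e+04 m/s = 40.98 km/s.
vₐ = √(GM · (2/rₐ − 1/a)) = √(7.101e+19 · (2/5.956e+11 − 1/3.35345e+11)) m/s ≈ 5167 m/s = 5.167 km/s.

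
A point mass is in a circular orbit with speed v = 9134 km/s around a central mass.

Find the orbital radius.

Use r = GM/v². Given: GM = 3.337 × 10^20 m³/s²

Convert to SI: v = 9134 km/s = 9.134e+06 m/s.
For a circular orbit, v² = GM / r, so r = GM / v².
r = 3.337e+20 / (9.134e+06)² m ≈ 4e+06 m = 4 Mm.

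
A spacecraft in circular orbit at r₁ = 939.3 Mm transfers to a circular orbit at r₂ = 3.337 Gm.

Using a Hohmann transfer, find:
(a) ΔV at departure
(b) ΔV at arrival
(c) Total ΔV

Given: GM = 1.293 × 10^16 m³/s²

Convert to SI: r₁ = 939.3 Mm = 9.393e+08 m; r₂ = 3.337 Gm = 3.337e+09 m.
Transfer semi-major axis: a_t = (r₁ + r₂)/2 = (9.393e+08 + 3.337e+09)/2 = 2.13815e+09 m.
Circular speeds: v₁ = √(GM/r₁) = 3710.2 m/s, v₂ = √(GM/r₂) = 1968.44 m/s.
Transfer speeds (vis-viva v² = GM(2/r − 1/a_t)): v₁ᵗ = 4635.07 m/s, v₂ᵗ = 1304.68 m/s.
(a) ΔV₁ = |v₁ᵗ − v₁| ≈ 924.9 m/s = 924.9 m/s.
(b) ΔV₂ = |v₂ − v₂ᵗ| ≈ 663.8 m/s = 663.8 m/s.
(c) ΔV_total = ΔV₁ + ΔV₂ ≈ 1589 m/s = 1.589 km/s.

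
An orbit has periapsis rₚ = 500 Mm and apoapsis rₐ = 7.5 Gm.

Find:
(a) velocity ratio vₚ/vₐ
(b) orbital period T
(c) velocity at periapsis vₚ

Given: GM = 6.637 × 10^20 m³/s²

Convert to SI: rₚ = 500 Mm = 5e+08 m; rₐ = 7.5 Gm = 7.5e+09 m.
(a) Conservation of angular momentum (rₚvₚ = rₐvₐ) gives vₚ/vₐ = rₐ/rₚ = 7.5e+09/5e+08 ≈ 15
(b) With a = (rₚ + rₐ)/2 = 4e+09 m, T = 2π √(a³/GM) = 2π √((4e+09)³/6.637e+20) s ≈ 6.17e+04 s
(c) With a = (rₚ + rₐ)/2 = 4e+09 m, vₚ = √(GM (2/rₚ − 1/a)) = √(6.637e+20 · (2/5e+08 − 1/4e+09)) m/s ≈ 1.578e+06 m/s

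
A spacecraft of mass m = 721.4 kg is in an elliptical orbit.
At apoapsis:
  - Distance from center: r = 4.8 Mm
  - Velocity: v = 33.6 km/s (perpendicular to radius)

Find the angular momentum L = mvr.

Convert to SI: r = 4.8 Mm = 4.8e+06 m; v = 33.6 km/s = 33600 m/s.
Since v is perpendicular to r, L = m · v · r.
L = 721.4 · 33600 · 4.8e+06 kg·m²/s ≈ 1.163e+14 kg·m²/s.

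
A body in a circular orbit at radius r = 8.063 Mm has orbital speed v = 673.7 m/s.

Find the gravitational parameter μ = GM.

Convert to SI: r = 8.063 Mm = 8.063e+06 m.
For a circular orbit v² = GM/r, so GM = v² · r.
GM = (673.7)² · 8.063e+06 m³/s² ≈ 3.66e+12 m³/s² = 3.66 × 10^12 m³/s².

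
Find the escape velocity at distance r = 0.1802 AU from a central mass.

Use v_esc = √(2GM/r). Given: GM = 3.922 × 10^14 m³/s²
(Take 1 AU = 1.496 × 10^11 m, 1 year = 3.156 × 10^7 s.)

Convert to SI: r = 0.1802 AU = 2.69579e+10 m.
Escape velocity comes from setting total energy to zero: ½v² − GM/r = 0 ⇒ v_esc = √(2GM / r).
v_esc = √(2 · 3.922e+14 / 2.69579e+10) m/s ≈ 170.6 m/s = 0.03599 AU/year.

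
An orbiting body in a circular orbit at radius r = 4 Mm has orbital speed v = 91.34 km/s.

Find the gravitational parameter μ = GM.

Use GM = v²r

Convert to SI: r = 4 Mm = 4e+06 m; v = 91.34 km/s = 91340 m/s.
For a circular orbit v² = GM/r, so GM = v² · r.
GM = (91340)² · 4e+06 m³/s² ≈ 3.337e+16 m³/s² = 3.337 × 10^16 m³/s².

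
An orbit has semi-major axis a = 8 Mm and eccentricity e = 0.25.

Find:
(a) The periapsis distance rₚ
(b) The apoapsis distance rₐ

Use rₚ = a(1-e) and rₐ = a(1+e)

Convert to SI: a = 8 Mm = 8e+06 m.
(a) rₚ = a(1 − e) = 8e+06 · (1 − 0.25) = 8e+06 · 0.75 ≈ 6e+06 m = 6 Mm.
(b) rₐ = a(1 + e) = 8e+06 · (1 + 0.25) = 8e+06 · 1.25 ≈ 1e+07 m = 10 Mm.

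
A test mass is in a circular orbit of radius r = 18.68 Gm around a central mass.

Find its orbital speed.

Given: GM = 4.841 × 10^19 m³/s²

Convert to SI: r = 18.68 Gm = 1.868e+10 m.
For a circular orbit, gravity supplies the centripetal force, so v = √(GM / r).
v = √(4.841e+19 / 1.868e+10) m/s ≈ 5.091e+04 m/s = 50.91 km/s.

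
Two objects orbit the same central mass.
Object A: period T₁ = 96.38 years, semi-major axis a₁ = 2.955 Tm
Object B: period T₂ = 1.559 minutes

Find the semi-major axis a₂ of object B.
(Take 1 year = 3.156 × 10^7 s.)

Convert to SI: T₁ = 96.38 years = 3.04175e+09 s; a₁ = 2.955 Tm = 2.955e+12 m; T₂ = 1.559 minutes = 93.54 s.
Kepler's third law: (T₁/T₂)² = (a₁/a₂)³ ⇒ a₂ = a₁ · (T₂/T₁)^(2/3).
T₂/T₁ = 93.54 / 3.04175e+09 = 3.0752e-08.
a₂ = 2.955e+12 · (3.0752e-08)^(2/3) m ≈ 2.901e+07 m = 29.01 Mm.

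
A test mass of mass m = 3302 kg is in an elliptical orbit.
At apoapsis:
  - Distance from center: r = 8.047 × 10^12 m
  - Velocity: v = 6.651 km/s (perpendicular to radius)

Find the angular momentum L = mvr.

Convert to SI: v = 6.651 km/s = 6651 m/s.
Since v is perpendicular to r, L = m · v · r.
L = 3302 · 6651 · 8.047e+12 kg·m²/s ≈ 1.767e+20 kg·m²/s.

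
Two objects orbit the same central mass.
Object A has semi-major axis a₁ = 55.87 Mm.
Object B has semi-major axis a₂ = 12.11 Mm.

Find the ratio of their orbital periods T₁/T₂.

Convert to SI: a₁ = 55.87 Mm = 5.587e+07 m; a₂ = 12.11 Mm = 1.211e+07 m.
From Kepler's third law, (T₁/T₂)² = (a₁/a₂)³, so T₁/T₂ = (a₁/a₂)^(3/2).
a₁/a₂ = 5.587e+07 / 1.211e+07 = 4.61354.
T₁/T₂ = (4.61354)^(3/2) ≈ 9.91.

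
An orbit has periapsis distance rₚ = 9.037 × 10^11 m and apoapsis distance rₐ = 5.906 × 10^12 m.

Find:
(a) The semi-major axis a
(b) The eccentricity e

(a) a = (rₚ + rₐ) / 2 = (9.037e+11 + 5.906e+12) / 2 ≈ 3.405e+12 m = 3.405 × 10^12 m.
(b) e = (rₐ − rₚ) / (rₐ + rₚ) = (5.906e+12 − 9.037e+11) / (5.906e+12 + 9.037e+11) ≈ 0.7346.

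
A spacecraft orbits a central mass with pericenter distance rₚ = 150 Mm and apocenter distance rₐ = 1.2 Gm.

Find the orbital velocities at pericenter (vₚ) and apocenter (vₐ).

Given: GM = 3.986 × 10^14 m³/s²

Convert to SI: rₚ = 150 Mm = 1.5e+08 m; rₐ = 1.2 Gm = 1.2e+09 m.
Use the vis-viva equation v² = GM(2/r − 1/a) with a = (rₚ + rₐ)/2 = (1.5e+08 + 1.2e+09)/2 = 6.75e+08 m.
vₚ = √(GM · (2/rₚ − 1/a)) = √(3.986e+14 · (2/1.5e+08 − 1/6.75e+08)) m/s ≈ 2174 m/s = 2.174 km/s.
vₐ = √(GM · (2/rₐ − 1/a)) = √(3.986e+14 · (2/1.2e+09 − 1/6.75e+08)) m/s ≈ 271.7 m/s = 271.7 m/s.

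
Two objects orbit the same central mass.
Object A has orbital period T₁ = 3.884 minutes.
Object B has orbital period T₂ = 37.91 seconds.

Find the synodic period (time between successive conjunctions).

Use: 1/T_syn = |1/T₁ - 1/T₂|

Convert to SI: T₁ = 3.884 minutes = 233.04 s.
T_syn = |T₁ · T₂ / (T₁ − T₂)|.
T_syn = |233.04 · 37.91 / (233.04 − 37.91)| s ≈ 45.28 s = 45.28 seconds.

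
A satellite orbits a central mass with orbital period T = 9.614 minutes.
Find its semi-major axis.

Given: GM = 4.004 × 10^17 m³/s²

Convert to SI: T = 9.614 minutes = 576.84 s.
Invert Kepler's third law: a = (GM · T² / (4π²))^(1/3).
Substituting T = 576.84 s and GM = 4.004e+17 m³/s²:
a = (4.004e+17 · (576.84)² / (4π²))^(1/3) m
a ≈ 1.5e+07 m = 15 Mm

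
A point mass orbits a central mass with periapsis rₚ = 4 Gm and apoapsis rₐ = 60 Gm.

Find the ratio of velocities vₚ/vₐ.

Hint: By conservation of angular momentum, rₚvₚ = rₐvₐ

Convert to SI: rₚ = 4 Gm = 4e+09 m; rₐ = 60 Gm = 6e+10 m.
Conservation of angular momentum gives rₚvₚ = rₐvₐ, so vₚ/vₐ = rₐ/rₚ.
vₚ/vₐ = 6e+10 / 4e+09 ≈ 15.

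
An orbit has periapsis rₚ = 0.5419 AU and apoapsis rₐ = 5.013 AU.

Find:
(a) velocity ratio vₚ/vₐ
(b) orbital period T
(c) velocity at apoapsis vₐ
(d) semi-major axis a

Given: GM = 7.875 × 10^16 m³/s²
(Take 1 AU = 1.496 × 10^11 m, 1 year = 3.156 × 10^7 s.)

Convert to SI: rₚ = 0.5419 AU = 8.10682e+10 m; rₐ = 5.013 AU = 7.49945e+11 m.
(a) Conservation of angular momentum (rₚvₚ = rₐvₐ) gives vₚ/vₐ = rₐ/rₚ = 7.49945e+11/8.10682e+10 ≈ 9.251
(b) With a = (rₚ + rₐ)/2 = 4.15507e+11 m, T = 2π √(a³/GM) = 2π √((4.15507e+11)³/7.875e+16) s ≈ 5.997e+09 s
(c) With a = (rₚ + rₐ)/2 = 4.15507e+11 m, vₐ = √(GM (2/rₐ − 1/a)) = √(7.875e+16 · (2/7.49945e+11 − 1/4.15507e+11)) m/s ≈ 143.1 m/s
(d) a = (rₚ + rₐ)/2 = (8.10682e+10 + 7.49945e+11)/2 ≈ 4.155e+11 m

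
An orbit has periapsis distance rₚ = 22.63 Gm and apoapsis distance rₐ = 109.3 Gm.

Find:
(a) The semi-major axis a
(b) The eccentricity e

Convert to SI: rₚ = 22.63 Gm = 2.263e+10 m; rₐ = 109.3 Gm = 1.093e+11 m.
(a) a = (rₚ + rₐ) / 2 = (2.263e+10 + 1.093e+11) / 2 ≈ 6.596e+10 m = 65.97 Gm.
(b) e = (rₐ − rₚ) / (rₐ + rₚ) = (1.093e+11 − 2.263e+10) / (1.093e+11 + 2.263e+10) ≈ 0.6569.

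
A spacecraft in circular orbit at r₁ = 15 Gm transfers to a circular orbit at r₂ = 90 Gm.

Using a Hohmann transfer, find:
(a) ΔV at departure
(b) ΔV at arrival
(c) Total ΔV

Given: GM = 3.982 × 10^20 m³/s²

Convert to SI: r₁ = 15 Gm = 1.5e+10 m; r₂ = 90 Gm = 9e+10 m.
Transfer semi-major axis: a_t = (r₁ + r₂)/2 = (1.5e+10 + 9e+10)/2 = 5.25e+10 m.
Circular speeds: v₁ = √(GM/r₁) = 162931 m/s, v₂ = √(GM/r₂) = 66516.5 m/s.
Transfer speeds (vis-viva v² = GM(2/r − 1/a_t)): v₁ᵗ = 213327 m/s, v₂ᵗ = 35554.6 m/s.
(a) ΔV₁ = |v₁ᵗ − v₁| ≈ 5.04e+04 m/s = 50.4 km/s.
(b) ΔV₂ = |v₂ − v₂ᵗ| ≈ 3.096e+04 m/s = 30.96 km/s.
(c) ΔV_total = ΔV₁ + ΔV₂ ≈ 8.136e+04 m/s = 81.36 km/s.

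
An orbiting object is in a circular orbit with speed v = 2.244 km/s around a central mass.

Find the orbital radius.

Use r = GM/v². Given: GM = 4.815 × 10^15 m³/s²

Convert to SI: v = 2.244 km/s = 2244 m/s.
For a circular orbit, v² = GM / r, so r = GM / v².
r = 4.815e+15 / (2244)² m ≈ 9.562e+08 m = 956.2 Mm.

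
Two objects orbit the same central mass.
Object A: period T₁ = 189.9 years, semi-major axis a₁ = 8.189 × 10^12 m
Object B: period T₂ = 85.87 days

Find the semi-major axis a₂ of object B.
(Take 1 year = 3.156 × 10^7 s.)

Convert to SI: T₁ = 189.9 years = 5.99324e+09 s; T₂ = 85.87 days = 7.41917e+06 s.
Kepler's third law: (T₁/T₂)² = (a₁/a₂)³ ⇒ a₂ = a₁ · (T₂/T₁)^(2/3).
T₂/T₁ = 7.41917e+06 / 5.99324e+09 = 0.00123792.
a₂ = 8.189e+12 · (0.00123792)^(2/3) m ≈ 9.441e+10 m = 9.441 × 10^10 m.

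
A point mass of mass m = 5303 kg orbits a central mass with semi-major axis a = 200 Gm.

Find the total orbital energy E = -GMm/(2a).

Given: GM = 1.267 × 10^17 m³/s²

Convert to SI: a = 200 Gm = 2e+11 m.
E = −GMm / (2a).
E = −1.267e+17 · 5303 / (2 · 2e+11) J ≈ -1.68e+09 J = -1.68 GJ.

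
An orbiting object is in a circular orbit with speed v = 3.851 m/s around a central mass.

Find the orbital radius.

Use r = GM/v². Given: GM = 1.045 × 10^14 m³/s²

For a circular orbit, v² = GM / r, so r = GM / v².
r = 1.045e+14 / (3.851)² m ≈ 7.046e+12 m = 7.046 Tm.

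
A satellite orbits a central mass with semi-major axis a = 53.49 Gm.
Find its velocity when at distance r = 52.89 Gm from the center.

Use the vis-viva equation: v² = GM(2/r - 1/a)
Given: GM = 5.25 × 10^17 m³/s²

Convert to SI: a = 53.49 Gm = 5.349e+10 m; r = 52.89 Gm = 5.289e+10 m.
Vis-viva: v = √(GM · (2/r − 1/a)).
2/r − 1/a = 2/5.289e+10 − 1/5.349e+10 = 1.91192e-11 m⁻¹.
v = √(5.25e+17 · 1.91192e-11) m/s ≈ 3168 m/s = 3.168 km/s.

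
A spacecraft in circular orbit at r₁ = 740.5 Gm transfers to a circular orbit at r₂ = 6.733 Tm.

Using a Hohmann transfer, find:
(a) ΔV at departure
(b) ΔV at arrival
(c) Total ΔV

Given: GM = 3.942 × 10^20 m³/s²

Convert to SI: r₁ = 740.5 Gm = 7.405e+11 m; r₂ = 6.733 Tm = 6.733e+12 m.
Transfer semi-major axis: a_t = (r₁ + r₂)/2 = (7.405e+11 + 6.733e+12)/2 = 3.73675e+12 m.
Circular speeds: v₁ = √(GM/r₁) = 23072.6 m/s, v₂ = √(GM/r₂) = 7651.63 m/s.
Transfer speeds (vis-viva v² = GM(2/r − 1/a_t)): v₁ᵗ = 30970.8 m/s, v₂ᵗ = 3406.2 m/s.
(a) ΔV₁ = |v₁ᵗ − v₁| ≈ 7898 m/s = 7.898 km/s.
(b) ΔV₂ = |v₂ − v₂ᵗ| ≈ 4245 m/s = 4.245 km/s.
(c) ΔV_total = ΔV₁ + ΔV₂ ≈ 1.214e+04 m/s = 12.14 km/s.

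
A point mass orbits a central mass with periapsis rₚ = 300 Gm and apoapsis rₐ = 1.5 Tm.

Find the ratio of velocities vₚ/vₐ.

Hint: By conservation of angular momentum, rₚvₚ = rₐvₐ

Convert to SI: rₚ = 300 Gm = 3e+11 m; rₐ = 1.5 Tm = 1.5e+12 m.
Conservation of angular momentum gives rₚvₚ = rₐvₐ, so vₚ/vₐ = rₐ/rₚ.
vₚ/vₐ = 1.5e+12 / 3e+11 ≈ 5.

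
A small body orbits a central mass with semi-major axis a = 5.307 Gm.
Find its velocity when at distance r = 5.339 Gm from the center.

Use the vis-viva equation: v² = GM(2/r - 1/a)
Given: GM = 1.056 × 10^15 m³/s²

Convert to SI: a = 5.307 Gm = 5.307e+09 m; r = 5.339 Gm = 5.339e+09 m.
Vis-viva: v = √(GM · (2/r − 1/a)).
2/r − 1/a = 2/5.339e+09 − 1/5.307e+09 = 1.86172e-10 m⁻¹.
v = √(1.056e+15 · 1.86172e-10) m/s ≈ 443.4 m/s = 443.4 m/s.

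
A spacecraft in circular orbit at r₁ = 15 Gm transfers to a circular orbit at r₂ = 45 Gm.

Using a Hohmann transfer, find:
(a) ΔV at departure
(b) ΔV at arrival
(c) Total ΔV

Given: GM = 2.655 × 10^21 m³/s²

Convert to SI: r₁ = 15 Gm = 1.5e+10 m; r₂ = 45 Gm = 4.5e+10 m.
Transfer semi-major axis: a_t = (r₁ + r₂)/2 = (1.5e+10 + 4.5e+10)/2 = 3e+10 m.
Circular speeds: v₁ = √(GM/r₁) = 420714 m/s, v₂ = √(GM/r₂) = 242899 m/s.
Transfer speeds (vis-viva v² = GM(2/r − 1/a_t)): v₁ᵗ = 515267 m/s, v₂ᵗ = 171756 m/s.
(a) ΔV₁ = |v₁ᵗ − v₁| ≈ 9.455e+04 m/s = 94.55 km/s.
(b) ΔV₂ = |v₂ − v₂ᵗ| ≈ 7.114e+04 m/s = 71.14 km/s.
(c) ΔV_total = ΔV₁ + ΔV₂ ≈ 1.657e+05 m/s = 165.7 km/s.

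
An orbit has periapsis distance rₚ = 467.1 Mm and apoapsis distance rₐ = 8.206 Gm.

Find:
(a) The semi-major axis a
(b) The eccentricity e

Convert to SI: rₚ = 467.1 Mm = 4.671e+08 m; rₐ = 8.206 Gm = 8.206e+09 m.
(a) a = (rₚ + rₐ) / 2 = (4.671e+08 + 8.206e+09) / 2 ≈ 4.337e+09 m = 4.337 Gm.
(b) e = (rₐ − rₚ) / (rₐ + rₚ) = (8.206e+09 − 4.671e+08) / (8.206e+09 + 4.671e+08) ≈ 0.8923.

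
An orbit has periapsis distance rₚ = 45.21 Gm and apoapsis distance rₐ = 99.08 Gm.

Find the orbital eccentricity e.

Convert to SI: rₚ = 45.21 Gm = 4.521e+10 m; rₐ = 99.08 Gm = 9.908e+10 m.
e = (rₐ − rₚ) / (rₐ + rₚ).
e = (9.908e+10 − 4.521e+10) / (9.908e+10 + 4.521e+10) = 5.387e+10 / 1.4429e+11 ≈ 0.3733.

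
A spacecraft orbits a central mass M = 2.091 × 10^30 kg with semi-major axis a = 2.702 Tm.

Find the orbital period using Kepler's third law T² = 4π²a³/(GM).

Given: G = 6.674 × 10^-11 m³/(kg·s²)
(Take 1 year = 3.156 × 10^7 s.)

Convert to SI: a = 2.702 Tm = 2.702e+12 m.
GM = G · M = 6.674e-11 · 2.091e+30 = 1.39553e+20 m³/s².
Kepler's third law: T = 2π √(a³ / GM).
Substituting a = 2.702e+12 m and GM = 1.39553e+20 m³/s²:
T = 2π √((2.702e+12)³ / 1.39553e+20) s
T ≈ 2.362e+09 s = 74.85 years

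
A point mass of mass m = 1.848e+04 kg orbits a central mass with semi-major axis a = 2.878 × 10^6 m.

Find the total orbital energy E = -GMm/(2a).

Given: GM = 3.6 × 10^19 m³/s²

E = −GMm / (2a).
E = −3.6e+19 · 1.848e+04 / (2 · 2.878e+06) J ≈ -1.156e+17 J = -115.6 PJ.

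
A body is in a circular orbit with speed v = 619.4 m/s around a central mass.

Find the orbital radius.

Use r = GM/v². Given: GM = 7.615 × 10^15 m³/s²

For a circular orbit, v² = GM / r, so r = GM / v².
r = 7.615e+15 / (619.4)² m ≈ 1.985e+10 m = 19.85 Gm.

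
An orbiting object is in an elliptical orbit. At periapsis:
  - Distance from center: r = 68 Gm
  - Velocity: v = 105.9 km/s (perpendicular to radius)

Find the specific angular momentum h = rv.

Convert to SI: r = 68 Gm = 6.8e+10 m; v = 105.9 km/s = 105900 m/s.
With v perpendicular to r, h = r · v.
h = 6.8e+10 · 105900 m²/s ≈ 7.201e+15 m²/s.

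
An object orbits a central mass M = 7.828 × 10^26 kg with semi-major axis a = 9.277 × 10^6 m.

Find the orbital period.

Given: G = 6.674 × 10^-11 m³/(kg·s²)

GM = G · M = 6.674e-11 · 7.828e+26 = 5.22441e+16 m³/s².
Kepler's third law: T = 2π √(a³ / GM).
Substituting a = 9.277e+06 m and GM = 5.22441e+16 m³/s²:
T = 2π √((9.277e+06)³ / 5.22441e+16) s
T ≈ 776.7 s = 12.95 minutes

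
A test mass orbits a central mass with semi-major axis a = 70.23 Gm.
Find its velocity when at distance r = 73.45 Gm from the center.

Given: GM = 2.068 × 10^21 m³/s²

Convert to SI: a = 70.23 Gm = 7.023e+10 m; r = 73.45 Gm = 7.345e+10 m.
Vis-viva: v = √(GM · (2/r − 1/a)).
2/r − 1/a = 2/7.345e+10 − 1/7.023e+10 = 1.29905e-11 m⁻¹.
v = √(2.068e+21 · 1.29905e-11) m/s ≈ 1.639e+05 m/s = 163.9 km/s.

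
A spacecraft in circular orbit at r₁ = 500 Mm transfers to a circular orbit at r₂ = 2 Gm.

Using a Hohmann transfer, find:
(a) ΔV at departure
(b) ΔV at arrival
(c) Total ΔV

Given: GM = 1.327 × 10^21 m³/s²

Convert to SI: r₁ = 500 Mm = 5e+08 m; r₂ = 2 Gm = 2e+09 m.
Transfer semi-major axis: a_t = (r₁ + r₂)/2 = (5e+08 + 2e+09)/2 = 1.25e+09 m.
Circular speeds: v₁ = √(GM/r₁) = 1.62911e+06 m/s, v₂ = √(GM/r₂) = 814555 m/s.
Transfer speeds (vis-viva v² = GM(2/r − 1/a_t)): v₁ᵗ = 2.06068e+06 m/s, v₂ᵗ = 515170 m/s.
(a) ΔV₁ = |v₁ᵗ − v₁| ≈ 4.316e+05 m/s = 431.6 km/s.
(b) ΔV₂ = |v₂ − v₂ᵗ| ≈ 2.994e+05 m/s = 299.4 km/s.
(c) ΔV_total = ΔV₁ + ΔV₂ ≈ 7.31e+05 m/s = 731 km/s.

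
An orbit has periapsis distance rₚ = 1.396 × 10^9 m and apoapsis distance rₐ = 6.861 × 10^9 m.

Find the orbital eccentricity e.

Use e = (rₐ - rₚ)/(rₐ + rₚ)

e = (rₐ − rₚ) / (rₐ + rₚ).
e = (6.861e+09 − 1.396e+09) / (6.861e+09 + 1.396e+09) = 5.465e+09 / 8.257e+09 ≈ 0.6619.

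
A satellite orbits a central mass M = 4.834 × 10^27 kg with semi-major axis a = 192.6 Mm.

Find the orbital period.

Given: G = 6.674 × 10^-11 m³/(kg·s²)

Convert to SI: a = 192.6 Mm = 1.926e+08 m.
GM = G · M = 6.674e-11 · 4.834e+27 = 3.22621e+17 m³/s².
Kepler's third law: T = 2π √(a³ / GM).
Substituting a = 1.926e+08 m and GM = 3.22621e+17 m³/s²:
T = 2π √((1.926e+08)³ / 3.22621e+17) s
T ≈ 2.957e+04 s = 8.213 hours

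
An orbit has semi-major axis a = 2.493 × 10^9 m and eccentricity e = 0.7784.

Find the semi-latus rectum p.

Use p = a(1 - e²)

p = a (1 − e²).
p = 2.493e+09 · (1 − (0.7784)²) = 2.493e+09 · 0.394093 ≈ 9.825e+08 m = 9.825 × 10^8 m.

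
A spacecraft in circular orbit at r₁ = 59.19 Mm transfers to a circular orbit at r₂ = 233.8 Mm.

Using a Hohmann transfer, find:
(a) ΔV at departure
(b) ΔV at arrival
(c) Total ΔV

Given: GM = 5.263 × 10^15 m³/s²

Convert to SI: r₁ = 59.19 Mm = 5.919e+07 m; r₂ = 233.8 Mm = 2.338e+08 m.
Transfer semi-major axis: a_t = (r₁ + r₂)/2 = (5.919e+07 + 2.338e+08)/2 = 1.46495e+08 m.
Circular speeds: v₁ = √(GM/r₁) = 9429.58 m/s, v₂ = √(GM/r₂) = 4744.54 m/s.
Transfer speeds (vis-viva v² = GM(2/r − 1/a_t)): v₁ᵗ = 11912.5 m/s, v₂ᵗ = 3015.83 m/s.
(a) ΔV₁ = |v₁ᵗ − v₁| ≈ 2483 m/s = 2.483 km/s.
(b) ΔV₂ = |v₂ − v₂ᵗ| ≈ 1729 m/s = 1.729 km/s.
(c) ΔV_total = ΔV₁ + ΔV₂ ≈ 4212 m/s = 4.212 km/s.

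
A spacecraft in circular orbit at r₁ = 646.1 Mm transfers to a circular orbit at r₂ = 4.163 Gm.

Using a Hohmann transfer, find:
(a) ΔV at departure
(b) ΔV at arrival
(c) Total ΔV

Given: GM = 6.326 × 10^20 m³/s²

Convert to SI: r₁ = 646.1 Mm = 6.461e+08 m; r₂ = 4.163 Gm = 4.163e+09 m.
Transfer semi-major axis: a_t = (r₁ + r₂)/2 = (6.461e+08 + 4.163e+09)/2 = 2.40455e+09 m.
Circular speeds: v₁ = √(GM/r₁) = 989498 m/s, v₂ = √(GM/r₂) = 389818 m/s.
Transfer speeds (vis-viva v² = GM(2/r − 1/a_t)): v₁ᵗ = 1.30197e+06 m/s, v₂ᵗ = 202067 m/s.
(a) ΔV₁ = |v₁ᵗ − v₁| ≈ 3.125e+05 m/s = 312.5 km/s.
(b) ΔV₂ = |v₂ − v₂ᵗ| ≈ 1.878e+05 m/s = 187.8 km/s.
(c) ΔV_total = ΔV₁ + ΔV₂ ≈ 5.002e+05 m/s = 500.2 km/s.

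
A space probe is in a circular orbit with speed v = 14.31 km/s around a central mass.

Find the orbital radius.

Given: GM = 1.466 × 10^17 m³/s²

Convert to SI: v = 14.31 km/s = 14310 m/s.
For a circular orbit, v² = GM / r, so r = GM / v².
r = 1.466e+17 / (14310)² m ≈ 7.159e+08 m = 715.9 Mm.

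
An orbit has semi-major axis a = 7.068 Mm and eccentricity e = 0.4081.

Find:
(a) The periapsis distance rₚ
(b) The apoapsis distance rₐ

Convert to SI: a = 7.068 Mm = 7.068e+06 m.
(a) rₚ = a(1 − e) = 7.068e+06 · (1 − 0.4081) = 7.068e+06 · 0.5919 ≈ 4.184e+06 m = 4.184 Mm.
(b) rₐ = a(1 + e) = 7.068e+06 · (1 + 0.4081) = 7.068e+06 · 1.4081 ≈ 9.952e+06 m = 9.952 Mm.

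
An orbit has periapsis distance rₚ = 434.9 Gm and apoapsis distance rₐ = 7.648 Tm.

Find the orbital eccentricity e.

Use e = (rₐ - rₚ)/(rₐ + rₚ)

Convert to SI: rₚ = 434.9 Gm = 4.349e+11 m; rₐ = 7.648 Tm = 7.648e+12 m.
e = (rₐ − rₚ) / (rₐ + rₚ).
e = (7.648e+12 − 4.349e+11) / (7.648e+12 + 4.349e+11) = 7.2131e+12 / 8.0829e+12 ≈ 0.8924.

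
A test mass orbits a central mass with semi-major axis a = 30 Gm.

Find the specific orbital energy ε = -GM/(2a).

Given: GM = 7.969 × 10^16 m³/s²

Convert to SI: a = 30 Gm = 3e+10 m.
ε = −GM / (2a).
ε = −7.969e+16 / (2 · 3e+10) J/kg ≈ -1.328e+06 J/kg = -1.328 MJ/kg.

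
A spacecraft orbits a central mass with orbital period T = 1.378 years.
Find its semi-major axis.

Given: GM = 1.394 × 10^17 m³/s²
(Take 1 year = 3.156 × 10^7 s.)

Convert to SI: T = 1.378 years = 4.34897e+07 s.
Invert Kepler's third law: a = (GM · T² / (4π²))^(1/3).
Substituting T = 4.34897e+07 s and GM = 1.394e+17 m³/s²:
a = (1.394e+17 · (4.34897e+07)² / (4π²))^(1/3) m
a ≈ 1.883e+10 m = 1.883 × 10^10 m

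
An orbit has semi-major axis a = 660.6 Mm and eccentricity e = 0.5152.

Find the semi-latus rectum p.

Convert to SI: a = 660.6 Mm = 6.606e+08 m.
p = a (1 − e²).
p = 6.606e+08 · (1 − (0.5152)²) = 6.606e+08 · 0.734569 ≈ 4.853e+08 m = 485.3 Mm.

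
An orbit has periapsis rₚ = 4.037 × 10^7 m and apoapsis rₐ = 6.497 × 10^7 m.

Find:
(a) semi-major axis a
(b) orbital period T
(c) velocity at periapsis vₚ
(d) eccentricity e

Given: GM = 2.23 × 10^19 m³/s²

(a) a = (rₚ + rₐ)/2 = (4.037e+07 + 6.497e+07)/2 ≈ 5.267e+07 m
(b) With a = (rₚ + rₐ)/2 = 5.267e+07 m, T = 2π √(a³/GM) = 2π √((5.267e+07)³/2.23e+19) s ≈ 508.6 s
(c) With a = (rₚ + rₐ)/2 = 5.267e+07 m, vₚ = √(GM (2/rₚ − 1/a)) = √(2.23e+19 · (2/4.037e+07 − 1/5.267e+07)) m/s ≈ 8.255e+05 m/s
(d) e = (rₐ − rₚ)/(rₐ + rₚ) = (6.497e+07 − 4.037e+07)/(6.497e+07 + 4.037e+07) ≈ 0.2335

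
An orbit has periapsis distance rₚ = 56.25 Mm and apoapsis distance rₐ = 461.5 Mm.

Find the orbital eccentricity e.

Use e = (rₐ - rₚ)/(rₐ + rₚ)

Convert to SI: rₚ = 56.25 Mm = 5.625e+07 m; rₐ = 461.5 Mm = 4.615e+08 m.
e = (rₐ − rₚ) / (rₐ + rₚ).
e = (4.615e+08 − 5.625e+07) / (4.615e+08 + 5.625e+07) = 4.0525e+08 / 5.1775e+08 ≈ 0.7827.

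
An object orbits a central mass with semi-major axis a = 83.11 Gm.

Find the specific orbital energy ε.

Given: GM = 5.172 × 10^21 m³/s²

Convert to SI: a = 83.11 Gm = 8.311e+10 m.
ε = −GM / (2a).
ε = −5.172e+21 / (2 · 8.311e+10) J/kg ≈ -3.112e+10 J/kg = -31.12 GJ/kg.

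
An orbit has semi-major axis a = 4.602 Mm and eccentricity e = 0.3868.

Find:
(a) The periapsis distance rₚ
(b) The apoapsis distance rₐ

Convert to SI: a = 4.602 Mm = 4.602e+06 m.
(a) rₚ = a(1 − e) = 4.602e+06 · (1 − 0.3868) = 4.602e+06 · 0.6132 ≈ 2.822e+06 m = 2.822 Mm.
(b) rₐ = a(1 + e) = 4.602e+06 · (1 + 0.3868) = 4.602e+06 · 1.3868 ≈ 6.382e+06 m = 6.382 Mm.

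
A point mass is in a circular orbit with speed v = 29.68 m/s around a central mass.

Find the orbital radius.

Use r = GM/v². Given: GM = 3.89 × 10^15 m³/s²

For a circular orbit, v² = GM / r, so r = GM / v².
r = 3.89e+15 / (29.68)² m ≈ 4.416e+12 m = 4.416 × 10^12 m.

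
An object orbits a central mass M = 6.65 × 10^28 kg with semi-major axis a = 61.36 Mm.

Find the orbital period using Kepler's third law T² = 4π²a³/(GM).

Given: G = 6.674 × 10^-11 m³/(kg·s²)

Convert to SI: a = 61.36 Mm = 6.136e+07 m.
GM = G · M = 6.674e-11 · 6.65e+28 = 4.43821e+18 m³/s².
Kepler's third law: T = 2π √(a³ / GM).
Substituting a = 6.136e+07 m and GM = 4.43821e+18 m³/s²:
T = 2π √((6.136e+07)³ / 4.43821e+18) s
T ≈ 1434 s = 23.89 minutes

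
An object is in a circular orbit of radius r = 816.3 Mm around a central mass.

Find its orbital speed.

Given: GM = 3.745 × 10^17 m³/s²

Convert to SI: r = 816.3 Mm = 8.163e+08 m.
For a circular orbit, gravity supplies the centripetal force, so v = √(GM / r).
v = √(3.745e+17 / 8.163e+08) m/s ≈ 2.142e+04 m/s = 21.42 km/s.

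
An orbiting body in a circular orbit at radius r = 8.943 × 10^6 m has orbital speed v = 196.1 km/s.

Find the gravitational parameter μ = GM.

Convert to SI: v = 196.1 km/s = 196100 m/s.
For a circular orbit v² = GM/r, so GM = v² · r.
GM = (196100)² · 8.943e+06 m³/s² ≈ 3.439e+17 m³/s² = 3.439 × 10^17 m³/s².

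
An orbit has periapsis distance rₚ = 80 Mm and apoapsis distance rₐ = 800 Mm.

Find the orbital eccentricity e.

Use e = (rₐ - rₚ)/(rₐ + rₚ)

Convert to SI: rₚ = 80 Mm = 8e+07 m; rₐ = 800 Mm = 8e+08 m.
e = (rₐ − rₚ) / (rₐ + rₚ).
e = (8e+08 − 8e+07) / (8e+08 + 8e+07) = 7.2e+08 / 8.8e+08 ≈ 0.8182.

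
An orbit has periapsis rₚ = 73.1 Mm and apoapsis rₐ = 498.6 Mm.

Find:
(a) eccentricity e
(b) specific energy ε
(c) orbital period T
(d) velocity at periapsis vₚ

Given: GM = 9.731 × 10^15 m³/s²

Convert to SI: rₚ = 73.1 Mm = 7.31e+07 m; rₐ = 498.6 Mm = 4.986e+08 m.
(a) e = (rₐ − rₚ)/(rₐ + rₚ) = (4.986e+08 − 7.31e+07)/(4.986e+08 + 7.31e+07) ≈ 0.7443
(b) With a = (rₚ + rₐ)/2 = 2.8585e+08 m, ε = −GM/(2a) = −9.731e+15/(2 · 2.8585e+08) J/kg ≈ -1.702e+07 J/kg
(c) With a = (rₚ + rₐ)/2 = 2.8585e+08 m, T = 2π √(a³/GM) = 2π √((2.8585e+08)³/9.731e+15) s ≈ 3.078e+05 s
(d) With a = (rₚ + rₐ)/2 = 2.8585e+08 m, vₚ = √(GM (2/rₚ − 1/a)) = √(9.731e+15 · (2/7.31e+07 − 1/2.8585e+08)) m/s ≈ 1.524e+04 m/s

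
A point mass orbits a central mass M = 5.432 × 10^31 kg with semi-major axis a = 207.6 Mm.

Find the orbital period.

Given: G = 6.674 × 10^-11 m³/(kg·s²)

Convert to SI: a = 207.6 Mm = 2.076e+08 m.
GM = G · M = 6.674e-11 · 5.432e+31 = 3.62532e+21 m³/s².
Kepler's third law: T = 2π √(a³ / GM).
Substituting a = 2.076e+08 m and GM = 3.62532e+21 m³/s²:
T = 2π √((2.076e+08)³ / 3.62532e+21) s
T ≈ 312.1 s = 5.202 minutes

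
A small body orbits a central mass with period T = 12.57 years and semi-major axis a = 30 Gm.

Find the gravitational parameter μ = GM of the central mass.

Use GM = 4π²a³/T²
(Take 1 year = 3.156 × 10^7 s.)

Convert to SI: T = 12.57 years = 3.96709e+08 s; a = 30 Gm = 3e+10 m.
GM = 4π² · a³ / T².
GM = 4π² · (3e+10)³ / (3.96709e+08)² m³/s² ≈ 6.773e+15 m³/s² = 6.773 × 10^15 m³/s².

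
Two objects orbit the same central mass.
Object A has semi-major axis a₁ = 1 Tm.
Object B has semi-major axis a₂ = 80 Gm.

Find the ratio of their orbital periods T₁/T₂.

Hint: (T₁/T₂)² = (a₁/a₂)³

Convert to SI: a₁ = 1 Tm = 1e+12 m; a₂ = 80 Gm = 8e+10 m.
From Kepler's third law, (T₁/T₂)² = (a₁/a₂)³, so T₁/T₂ = (a₁/a₂)^(3/2).
a₁/a₂ = 1e+12 / 8e+10 = 12.5.
T₁/T₂ = (12.5)^(3/2) ≈ 44.19.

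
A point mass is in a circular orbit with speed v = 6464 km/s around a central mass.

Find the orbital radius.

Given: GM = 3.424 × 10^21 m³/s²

Convert to SI: v = 6464 km/s = 6.464e+06 m/s.
For a circular orbit, v² = GM / r, so r = GM / v².
r = 3.424e+21 / (6.464e+06)² m ≈ 8.195e+07 m = 81.95 Mm.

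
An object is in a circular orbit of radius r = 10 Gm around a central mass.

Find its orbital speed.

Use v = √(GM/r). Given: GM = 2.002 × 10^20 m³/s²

Convert to SI: r = 10 Gm = 1e+10 m.
For a circular orbit, gravity supplies the centripetal force, so v = √(GM / r).
v = √(2.002e+20 / 1e+10) m/s ≈ 1.415e+05 m/s = 141.5 km/s.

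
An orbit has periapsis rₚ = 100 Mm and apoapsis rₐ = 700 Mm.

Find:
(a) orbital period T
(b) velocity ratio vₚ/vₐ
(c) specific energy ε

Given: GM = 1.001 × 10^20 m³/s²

Convert to SI: rₚ = 100 Mm = 1e+08 m; rₐ = 700 Mm = 7e+08 m.
(a) With a = (rₚ + rₐ)/2 = 4e+08 m, T = 2π √(a³/GM) = 2π √((4e+08)³/1.001e+20) s ≈ 5024 s
(b) Conservation of angular momentum (rₚvₚ = rₐvₐ) gives vₚ/vₐ = rₐ/rₚ = 7e+08/1e+08 ≈ 7
(c) With a = (rₚ + rₐ)/2 = 4e+08 m, ε = −GM/(2a) = −1.001e+20/(2 · 4e+08) J/kg ≈ -1.251e+11 J/kg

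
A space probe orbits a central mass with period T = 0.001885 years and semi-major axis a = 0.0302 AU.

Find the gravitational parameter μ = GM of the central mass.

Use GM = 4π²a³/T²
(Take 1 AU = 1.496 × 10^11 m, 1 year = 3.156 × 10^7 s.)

Convert to SI: T = 0.001885 years = 59490.6 s; a = 0.0302 AU = 4.51792e+09 m.
GM = 4π² · a³ / T².
GM = 4π² · (4.51792e+09)³ / (59490.6)² m³/s² ≈ 1.029e+21 m³/s² = 1.029 × 10^21 m³/s².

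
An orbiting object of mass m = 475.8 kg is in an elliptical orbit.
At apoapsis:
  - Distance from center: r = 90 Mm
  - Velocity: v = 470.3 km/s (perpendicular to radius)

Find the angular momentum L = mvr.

Convert to SI: r = 90 Mm = 9e+07 m; v = 470.3 km/s = 470300 m/s.
Since v is perpendicular to r, L = m · v · r.
L = 475.8 · 470300 · 9e+07 kg·m²/s ≈ 2.014e+16 kg·m²/s.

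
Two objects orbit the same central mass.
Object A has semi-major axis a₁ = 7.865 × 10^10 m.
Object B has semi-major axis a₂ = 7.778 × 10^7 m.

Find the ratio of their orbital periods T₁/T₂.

From Kepler's third law, (T₁/T₂)² = (a₁/a₂)³, so T₁/T₂ = (a₁/a₂)^(3/2).
a₁/a₂ = 7.865e+10 / 7.778e+07 = 1011.19.
T₁/T₂ = (1011.19)^(3/2) ≈ 3.215e+04.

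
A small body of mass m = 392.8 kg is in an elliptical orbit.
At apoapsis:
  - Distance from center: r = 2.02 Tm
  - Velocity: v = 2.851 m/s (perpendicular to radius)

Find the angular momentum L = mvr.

Convert to SI: r = 2.02 Tm = 2.02e+12 m.
Since v is perpendicular to r, L = m · v · r.
L = 392.8 · 2.851 · 2.02e+12 kg·m²/s ≈ 2.262e+15 kg·m²/s.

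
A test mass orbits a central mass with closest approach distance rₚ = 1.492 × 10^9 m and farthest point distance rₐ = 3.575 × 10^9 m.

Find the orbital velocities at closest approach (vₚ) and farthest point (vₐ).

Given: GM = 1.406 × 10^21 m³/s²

Use the vis-viva equation v² = GM(2/r − 1/a) with a = (rₚ + rₐ)/2 = (1.492e+09 + 3.575e+09)/2 = 2.5335e+09 m.
vₚ = √(GM · (2/rₚ − 1/a)) = √(1.406e+21 · (2/1.492e+09 − 1/2.5335e+09)) m/s ≈ 1.153e+06 m/s = 1153 km/s.
vₐ = √(GM · (2/rₐ − 1/a)) = √(1.406e+21 · (2/3.575e+09 − 1/2.5335e+09)) m/s ≈ 4.813e+05 m/s = 481.3 km/s.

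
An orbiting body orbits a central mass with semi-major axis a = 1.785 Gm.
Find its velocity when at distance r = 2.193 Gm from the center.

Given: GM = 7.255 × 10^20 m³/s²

Convert to SI: a = 1.785 Gm = 1.785e+09 m; r = 2.193 Gm = 2.193e+09 m.
Vis-viva: v = √(GM · (2/r − 1/a)).
2/r − 1/a = 2/2.193e+09 − 1/1.785e+09 = 3.51769e-10 m⁻¹.
v = √(7.255e+20 · 3.51769e-10) m/s ≈ 5.052e+05 m/s = 505.2 km/s.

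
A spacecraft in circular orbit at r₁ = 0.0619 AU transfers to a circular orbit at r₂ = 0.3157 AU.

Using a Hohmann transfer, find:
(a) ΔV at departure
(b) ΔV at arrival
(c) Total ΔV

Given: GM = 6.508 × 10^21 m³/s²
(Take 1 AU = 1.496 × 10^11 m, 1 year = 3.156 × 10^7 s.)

Convert to SI: r₁ = 0.0619 AU = 9.26024e+09 m; r₂ = 0.3157 AU = 4.72287e+10 m.
Transfer semi-major axis: a_t = (r₁ + r₂)/2 = (9.26024e+09 + 4.72287e+10)/2 = 2.82445e+10 m.
Circular speeds: v₁ = √(GM/r₁) = 838325 m/s, v₂ = √(GM/r₂) = 371211 m/s.
Transfer speeds (vis-viva v² = GM(2/r − 1/a_t)): v₁ᵗ = 1.08405e+06 m/s, v₂ᵗ = 212552 m/s.
(a) ΔV₁ = |v₁ᵗ − v₁| ≈ 2.457e+05 m/s = 51.84 AU/year.
(b) ΔV₂ = |v₂ − v₂ᵗ| ≈ 1.587e+05 m/s = 33.47 AU/year.
(c) ΔV_total = ΔV₁ + ΔV₂ ≈ 4.044e+05 m/s = 85.31 AU/year.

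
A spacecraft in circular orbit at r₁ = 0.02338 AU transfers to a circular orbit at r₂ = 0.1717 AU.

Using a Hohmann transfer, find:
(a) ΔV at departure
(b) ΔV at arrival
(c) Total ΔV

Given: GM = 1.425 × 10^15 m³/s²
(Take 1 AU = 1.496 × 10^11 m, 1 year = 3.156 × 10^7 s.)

Convert to SI: r₁ = 0.02338 AU = 3.49765e+09 m; r₂ = 0.1717 AU = 2.56863e+10 m.
Transfer semi-major axis: a_t = (r₁ + r₂)/2 = (3.49765e+09 + 2.56863e+10)/2 = 1.4592e+10 m.
Circular speeds: v₁ = √(GM/r₁) = 638.292 m/s, v₂ = √(GM/r₂) = 235.536 m/s.
Transfer speeds (vis-viva v² = GM(2/r − 1/a_t)): v₁ᵗ = 846.863 m/s, v₂ᵗ = 115.315 m/s.
(a) ΔV₁ = |v₁ᵗ − v₁| ≈ 208.6 m/s = 0.044 AU/year.
(b) ΔV₂ = |v₂ − v₂ᵗ| ≈ 120.2 m/s = 0.02536 AU/year.
(c) ΔV_total = ΔV₁ + ΔV₂ ≈ 328.8 m/s = 0.06936 AU/year.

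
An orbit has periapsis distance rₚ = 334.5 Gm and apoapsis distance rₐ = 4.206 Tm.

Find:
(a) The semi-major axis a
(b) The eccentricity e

Convert to SI: rₚ = 334.5 Gm = 3.345e+11 m; rₐ = 4.206 Tm = 4.206e+12 m.
(a) a = (rₚ + rₐ) / 2 = (3.345e+11 + 4.206e+12) / 2 ≈ 2.27e+12 m = 2.27 Tm.
(b) e = (rₐ − rₚ) / (rₐ + rₚ) = (4.206e+12 − 3.345e+11) / (4.206e+12 + 3.345e+11) ≈ 0.8527.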